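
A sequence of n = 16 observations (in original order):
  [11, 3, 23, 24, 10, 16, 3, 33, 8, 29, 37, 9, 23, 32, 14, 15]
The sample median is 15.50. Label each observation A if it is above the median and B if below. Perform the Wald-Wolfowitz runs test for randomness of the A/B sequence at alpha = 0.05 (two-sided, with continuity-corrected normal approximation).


Step 1: Compute median = 15.50; label A = above, B = below.
Labels in order: BBAABABABAABAABB  (n_A = 8, n_B = 8)
Step 2: Count runs R = 11.
Step 3: Under H0 (random ordering), E[R] = 2*n_A*n_B/(n_A+n_B) + 1 = 2*8*8/16 + 1 = 9.0000.
        Var[R] = 2*n_A*n_B*(2*n_A*n_B - n_A - n_B) / ((n_A+n_B)^2 * (n_A+n_B-1)) = 14336/3840 = 3.7333.
        SD[R] = 1.9322.
Step 4: Continuity-corrected z = (R - 0.5 - E[R]) / SD[R] = (11 - 0.5 - 9.0000) / 1.9322 = 0.7763.
Step 5: Two-sided p-value via normal approximation = 2*(1 - Phi(|z|)) = 0.437558.
Step 6: alpha = 0.05. fail to reject H0.

R = 11, z = 0.7763, p = 0.437558, fail to reject H0.


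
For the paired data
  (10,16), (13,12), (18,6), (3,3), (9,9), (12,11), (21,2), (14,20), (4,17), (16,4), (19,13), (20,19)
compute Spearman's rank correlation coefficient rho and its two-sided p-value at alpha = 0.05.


Step 1: Rank x and y separately (midranks; no ties here).
rank(x): 10->4, 13->6, 18->9, 3->1, 9->3, 12->5, 21->12, 14->7, 4->2, 16->8, 19->10, 20->11
rank(y): 16->9, 12->7, 6->4, 3->2, 9->5, 11->6, 2->1, 20->12, 17->10, 4->3, 13->8, 19->11
Step 2: d_i = R_x(i) - R_y(i); compute d_i^2.
  (4-9)^2=25, (6-7)^2=1, (9-4)^2=25, (1-2)^2=1, (3-5)^2=4, (5-6)^2=1, (12-1)^2=121, (7-12)^2=25, (2-10)^2=64, (8-3)^2=25, (10-8)^2=4, (11-11)^2=0
sum(d^2) = 296.
Step 3: rho = 1 - 6*296 / (12*(12^2 - 1)) = 1 - 1776/1716 = -0.034965.
Step 4: Under H0, t = rho * sqrt((n-2)/(1-rho^2)) = -0.1106 ~ t(10).
Step 5: Two-sided p-value from the t-distribution with 10 df = 0.914093.
Step 6: alpha = 0.05. fail to reject H0.

rho = -0.0350, p = 0.914093, fail to reject H0 at alpha = 0.05.


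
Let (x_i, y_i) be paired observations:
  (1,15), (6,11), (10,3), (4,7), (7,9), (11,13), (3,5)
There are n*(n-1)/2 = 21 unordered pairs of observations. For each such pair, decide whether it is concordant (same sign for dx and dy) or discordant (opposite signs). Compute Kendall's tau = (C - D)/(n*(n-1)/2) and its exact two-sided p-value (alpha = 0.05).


Step 1: Enumerate the 21 unordered pairs (i,j) with i<j and classify each by sign(x_j-x_i) * sign(y_j-y_i).
  (1,2):dx=+5,dy=-4->D; (1,3):dx=+9,dy=-12->D; (1,4):dx=+3,dy=-8->D; (1,5):dx=+6,dy=-6->D
  (1,6):dx=+10,dy=-2->D; (1,7):dx=+2,dy=-10->D; (2,3):dx=+4,dy=-8->D; (2,4):dx=-2,dy=-4->C
  (2,5):dx=+1,dy=-2->D; (2,6):dx=+5,dy=+2->C; (2,7):dx=-3,dy=-6->C; (3,4):dx=-6,dy=+4->D
  (3,5):dx=-3,dy=+6->D; (3,6):dx=+1,dy=+10->C; (3,7):dx=-7,dy=+2->D; (4,5):dx=+3,dy=+2->C
  (4,6):dx=+7,dy=+6->C; (4,7):dx=-1,dy=-2->C; (5,6):dx=+4,dy=+4->C; (5,7):dx=-4,dy=-4->C
  (6,7):dx=-8,dy=-8->C
Step 2: C = 10, D = 11, total pairs = 21.
Step 3: tau = (C - D)/(n(n-1)/2) = (10 - 11)/21 = -0.047619.
Step 4: Exact two-sided p-value (enumerate n! = 5040 permutations of y under H0): p = 1.000000.
Step 5: alpha = 0.05. fail to reject H0.

tau_b = -0.0476 (C=10, D=11), p = 1.000000, fail to reject H0.


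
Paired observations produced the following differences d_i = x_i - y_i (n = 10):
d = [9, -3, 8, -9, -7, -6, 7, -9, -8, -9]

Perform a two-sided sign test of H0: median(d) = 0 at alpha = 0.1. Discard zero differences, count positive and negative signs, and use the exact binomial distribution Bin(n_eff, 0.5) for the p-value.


Step 1: Discard zero differences. Original n = 10; n_eff = number of nonzero differences = 10.
Nonzero differences (with sign): +9, -3, +8, -9, -7, -6, +7, -9, -8, -9
Step 2: Count signs: positive = 3, negative = 7.
Step 3: Under H0: P(positive) = 0.5, so the number of positives S ~ Bin(10, 0.5).
Step 4: Two-sided exact p-value = sum of Bin(10,0.5) probabilities at or below the observed probability = 0.343750.
Step 5: alpha = 0.1. fail to reject H0.

n_eff = 10, pos = 3, neg = 7, p = 0.343750, fail to reject H0.


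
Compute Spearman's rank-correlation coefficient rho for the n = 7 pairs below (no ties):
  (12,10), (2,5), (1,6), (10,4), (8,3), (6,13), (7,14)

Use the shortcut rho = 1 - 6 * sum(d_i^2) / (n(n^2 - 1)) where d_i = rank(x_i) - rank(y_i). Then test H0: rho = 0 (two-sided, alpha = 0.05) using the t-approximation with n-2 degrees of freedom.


Step 1: Rank x and y separately (midranks; no ties here).
rank(x): 12->7, 2->2, 1->1, 10->6, 8->5, 6->3, 7->4
rank(y): 10->5, 5->3, 6->4, 4->2, 3->1, 13->6, 14->7
Step 2: d_i = R_x(i) - R_y(i); compute d_i^2.
  (7-5)^2=4, (2-3)^2=1, (1-4)^2=9, (6-2)^2=16, (5-1)^2=16, (3-6)^2=9, (4-7)^2=9
sum(d^2) = 64.
Step 3: rho = 1 - 6*64 / (7*(7^2 - 1)) = 1 - 384/336 = -0.142857.
Step 4: Under H0, t = rho * sqrt((n-2)/(1-rho^2)) = -0.3227 ~ t(5).
Step 5: Two-sided p-value from the t-distribution with 5 df = 0.759945.
Step 6: alpha = 0.05. fail to reject H0.

rho = -0.1429, p = 0.759945, fail to reject H0 at alpha = 0.05.


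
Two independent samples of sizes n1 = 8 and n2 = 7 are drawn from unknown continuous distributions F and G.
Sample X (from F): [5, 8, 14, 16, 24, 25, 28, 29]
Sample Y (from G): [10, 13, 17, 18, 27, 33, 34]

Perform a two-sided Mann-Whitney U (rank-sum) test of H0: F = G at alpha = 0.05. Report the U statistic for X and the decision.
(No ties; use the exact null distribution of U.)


Step 1: Combine and sort all 15 observations; assign midranks.
sorted (value, group): (5,X), (8,X), (10,Y), (13,Y), (14,X), (16,X), (17,Y), (18,Y), (24,X), (25,X), (27,Y), (28,X), (29,X), (33,Y), (34,Y)
ranks: 5->1, 8->2, 10->3, 13->4, 14->5, 16->6, 17->7, 18->8, 24->9, 25->10, 27->11, 28->12, 29->13, 33->14, 34->15
Step 2: Rank sum for X: R1 = 1 + 2 + 5 + 6 + 9 + 10 + 12 + 13 = 58.
Step 3: U_X = R1 - n1(n1+1)/2 = 58 - 8*9/2 = 58 - 36 = 22.
       U_Y = n1*n2 - U_X = 56 - 22 = 34.
Step 4: No ties, so the exact null distribution of U (based on enumerating the C(15,8) = 6435 equally likely rank assignments) gives the two-sided p-value.
Step 5: p-value = 0.535820; compare to alpha = 0.05. fail to reject H0.

U_X = 22, p = 0.535820, fail to reject H0 at alpha = 0.05.


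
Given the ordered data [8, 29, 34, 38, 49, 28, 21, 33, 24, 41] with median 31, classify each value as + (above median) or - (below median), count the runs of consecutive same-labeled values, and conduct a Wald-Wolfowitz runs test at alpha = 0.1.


Step 1: Compute median = 31; label A = above, B = below.
Labels in order: BBAAABBABA  (n_A = 5, n_B = 5)
Step 2: Count runs R = 6.
Step 3: Under H0 (random ordering), E[R] = 2*n_A*n_B/(n_A+n_B) + 1 = 2*5*5/10 + 1 = 6.0000.
        Var[R] = 2*n_A*n_B*(2*n_A*n_B - n_A - n_B) / ((n_A+n_B)^2 * (n_A+n_B-1)) = 2000/900 = 2.2222.
        SD[R] = 1.4907.
Step 4: R = E[R], so z = 0 with no continuity correction.
Step 5: Two-sided p-value via normal approximation = 2*(1 - Phi(|z|)) = 1.000000.
Step 6: alpha = 0.1. fail to reject H0.

R = 6, z = 0.0000, p = 1.000000, fail to reject H0.


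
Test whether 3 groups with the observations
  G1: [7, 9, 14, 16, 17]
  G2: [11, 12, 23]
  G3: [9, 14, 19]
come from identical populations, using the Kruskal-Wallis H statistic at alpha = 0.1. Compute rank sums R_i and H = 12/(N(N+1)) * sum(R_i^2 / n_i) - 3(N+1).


Step 1: Combine all N = 11 observations and assign midranks.
sorted (value, group, rank): (7,G1,1), (9,G1,2.5), (9,G3,2.5), (11,G2,4), (12,G2,5), (14,G1,6.5), (14,G3,6.5), (16,G1,8), (17,G1,9), (19,G3,10), (23,G2,11)
Step 2: Sum ranks within each group.
R_1 = 27 (n_1 = 5)
R_2 = 20 (n_2 = 3)
R_3 = 19 (n_3 = 3)
Step 3: H = 12/(N(N+1)) * sum(R_i^2/n_i) - 3(N+1)
     = 12/(11*12) * (27^2/5 + 20^2/3 + 19^2/3) - 3*12
     = 0.090909 * 399.467 - 36
     = 0.315152.
Step 4: Ties present; correction factor C = 1 - 12/(11^3 - 11) = 0.990909. Corrected H = 0.315152 / 0.990909 = 0.318043.
Step 5: Under H0, H ~ chi^2(2); p-value = 0.852978.
Step 6: alpha = 0.1. fail to reject H0.

H = 0.3180, df = 2, p = 0.852978, fail to reject H0.


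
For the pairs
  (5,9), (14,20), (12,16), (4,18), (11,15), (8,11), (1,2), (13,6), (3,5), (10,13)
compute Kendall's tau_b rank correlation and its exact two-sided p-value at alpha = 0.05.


Step 1: Enumerate the 45 unordered pairs (i,j) with i<j and classify each by sign(x_j-x_i) * sign(y_j-y_i).
  (1,2):dx=+9,dy=+11->C; (1,3):dx=+7,dy=+7->C; (1,4):dx=-1,dy=+9->D; (1,5):dx=+6,dy=+6->C
  (1,6):dx=+3,dy=+2->C; (1,7):dx=-4,dy=-7->C; (1,8):dx=+8,dy=-3->D; (1,9):dx=-2,dy=-4->C
  (1,10):dx=+5,dy=+4->C; (2,3):dx=-2,dy=-4->C; (2,4):dx=-10,dy=-2->C; (2,5):dx=-3,dy=-5->C
  (2,6):dx=-6,dy=-9->C; (2,7):dx=-13,dy=-18->C; (2,8):dx=-1,dy=-14->C; (2,9):dx=-11,dy=-15->C
  (2,10):dx=-4,dy=-7->C; (3,4):dx=-8,dy=+2->D; (3,5):dx=-1,dy=-1->C; (3,6):dx=-4,dy=-5->C
  (3,7):dx=-11,dy=-14->C; (3,8):dx=+1,dy=-10->D; (3,9):dx=-9,dy=-11->C; (3,10):dx=-2,dy=-3->C
  (4,5):dx=+7,dy=-3->D; (4,6):dx=+4,dy=-7->D; (4,7):dx=-3,dy=-16->C; (4,8):dx=+9,dy=-12->D
  (4,9):dx=-1,dy=-13->C; (4,10):dx=+6,dy=-5->D; (5,6):dx=-3,dy=-4->C; (5,7):dx=-10,dy=-13->C
  (5,8):dx=+2,dy=-9->D; (5,9):dx=-8,dy=-10->C; (5,10):dx=-1,dy=-2->C; (6,7):dx=-7,dy=-9->C
  (6,8):dx=+5,dy=-5->D; (6,9):dx=-5,dy=-6->C; (6,10):dx=+2,dy=+2->C; (7,8):dx=+12,dy=+4->C
  (7,9):dx=+2,dy=+3->C; (7,10):dx=+9,dy=+11->C; (8,9):dx=-10,dy=-1->C; (8,10):dx=-3,dy=+7->D
  (9,10):dx=+7,dy=+8->C
Step 2: C = 34, D = 11, total pairs = 45.
Step 3: tau = (C - D)/(n(n-1)/2) = (34 - 11)/45 = 0.511111.
Step 4: Exact two-sided p-value (enumerate n! = 3628800 permutations of y under H0): p = 0.046623.
Step 5: alpha = 0.05. reject H0.

tau_b = 0.5111 (C=34, D=11), p = 0.046623, reject H0.


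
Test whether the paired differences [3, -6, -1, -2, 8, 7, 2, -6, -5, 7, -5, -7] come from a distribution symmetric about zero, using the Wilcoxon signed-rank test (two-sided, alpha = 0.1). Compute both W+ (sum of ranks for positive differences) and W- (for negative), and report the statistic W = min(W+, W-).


Step 1: Drop any zero differences (none here) and take |d_i|.
|d| = [3, 6, 1, 2, 8, 7, 2, 6, 5, 7, 5, 7]
Step 2: Midrank |d_i| (ties get averaged ranks).
ranks: |3|->4, |6|->7.5, |1|->1, |2|->2.5, |8|->12, |7|->10, |2|->2.5, |6|->7.5, |5|->5.5, |7|->10, |5|->5.5, |7|->10
Step 3: Attach original signs; sum ranks with positive sign and with negative sign.
W+ = 4 + 12 + 10 + 2.5 + 10 = 38.5
W- = 7.5 + 1 + 2.5 + 7.5 + 5.5 + 5.5 + 10 = 39.5
(Check: W+ + W- = 78 should equal n(n+1)/2 = 78.)
Step 4: Test statistic W = min(W+, W-) = 38.5.
Step 5: Ties in |d|, so use the tie-corrected normal approximation.
        E[W] = n(n+1)/4 = 12*13/4 = 39.
        Tie groups: |d|=2 (t=2), |d|=5 (t=2), |d|=6 (t=2), |d|=7 (t=3); sum(t^3 - t) = 42.
        Var[W] = n(n+1)(2n+1)/24 - sum(t^3-t)/48 = 3900/24 - 42/48 = 161.625.
        z = (W - E[W]) / sqrt(Var[W]) = (38.5 - 39) / 12.7132 = -0.0393.
        Two-sided p = 2*Phi(z) = 0.968628.
Step 6: alpha = 0.1. fail to reject H0.

W+ = 38.5, W- = 39.5, W = min = 38.5, p = 0.968628, fail to reject H0.


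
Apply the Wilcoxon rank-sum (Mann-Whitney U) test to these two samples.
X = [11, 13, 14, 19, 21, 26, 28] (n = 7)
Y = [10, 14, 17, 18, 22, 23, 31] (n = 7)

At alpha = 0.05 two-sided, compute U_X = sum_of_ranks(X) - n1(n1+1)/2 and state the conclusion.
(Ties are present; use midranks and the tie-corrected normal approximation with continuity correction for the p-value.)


Step 1: Combine and sort all 14 observations; assign midranks.
sorted (value, group): (10,Y), (11,X), (13,X), (14,X), (14,Y), (17,Y), (18,Y), (19,X), (21,X), (22,Y), (23,Y), (26,X), (28,X), (31,Y)
ranks: 10->1, 11->2, 13->3, 14->4.5, 14->4.5, 17->6, 18->7, 19->8, 21->9, 22->10, 23->11, 26->12, 28->13, 31->14
Step 2: Rank sum for X: R1 = 2 + 3 + 4.5 + 8 + 9 + 12 + 13 = 51.5.
Step 3: U_X = R1 - n1(n1+1)/2 = 51.5 - 7*8/2 = 51.5 - 28 = 23.5.
       U_Y = n1*n2 - U_X = 49 - 23.5 = 25.5.
Step 4: Ties are present, so use the tie-corrected normal approximation (with continuity correction) for the p-value.
Step 5: p-value = 0.949004; compare to alpha = 0.05. fail to reject H0.

U_X = 23.5, p = 0.949004, fail to reject H0 at alpha = 0.05.


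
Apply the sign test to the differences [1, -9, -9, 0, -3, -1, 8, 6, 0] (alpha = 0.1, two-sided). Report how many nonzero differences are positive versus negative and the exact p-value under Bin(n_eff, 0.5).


Step 1: Discard zero differences. Original n = 9; n_eff = number of nonzero differences = 7.
Nonzero differences (with sign): +1, -9, -9, -3, -1, +8, +6
Step 2: Count signs: positive = 3, negative = 4.
Step 3: Under H0: P(positive) = 0.5, so the number of positives S ~ Bin(7, 0.5).
Step 4: Two-sided exact p-value = sum of Bin(7,0.5) probabilities at or below the observed probability = 1.000000.
Step 5: alpha = 0.1. fail to reject H0.

n_eff = 7, pos = 3, neg = 4, p = 1.000000, fail to reject H0.


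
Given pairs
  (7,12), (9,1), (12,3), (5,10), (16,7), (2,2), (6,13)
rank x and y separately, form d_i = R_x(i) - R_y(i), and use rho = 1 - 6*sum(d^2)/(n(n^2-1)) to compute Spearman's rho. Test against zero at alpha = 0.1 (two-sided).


Step 1: Rank x and y separately (midranks; no ties here).
rank(x): 7->4, 9->5, 12->6, 5->2, 16->7, 2->1, 6->3
rank(y): 12->6, 1->1, 3->3, 10->5, 7->4, 2->2, 13->7
Step 2: d_i = R_x(i) - R_y(i); compute d_i^2.
  (4-6)^2=4, (5-1)^2=16, (6-3)^2=9, (2-5)^2=9, (7-4)^2=9, (1-2)^2=1, (3-7)^2=16
sum(d^2) = 64.
Step 3: rho = 1 - 6*64 / (7*(7^2 - 1)) = 1 - 384/336 = -0.142857.
Step 4: Under H0, t = rho * sqrt((n-2)/(1-rho^2)) = -0.3227 ~ t(5).
Step 5: Two-sided p-value from the t-distribution with 5 df = 0.759945.
Step 6: alpha = 0.1. fail to reject H0.

rho = -0.1429, p = 0.759945, fail to reject H0 at alpha = 0.1.


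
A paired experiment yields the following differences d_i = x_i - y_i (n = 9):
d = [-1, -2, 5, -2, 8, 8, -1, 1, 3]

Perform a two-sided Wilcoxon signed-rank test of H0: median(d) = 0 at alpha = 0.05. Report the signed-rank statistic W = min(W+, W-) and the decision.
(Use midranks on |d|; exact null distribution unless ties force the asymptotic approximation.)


Step 1: Drop any zero differences (none here) and take |d_i|.
|d| = [1, 2, 5, 2, 8, 8, 1, 1, 3]
Step 2: Midrank |d_i| (ties get averaged ranks).
ranks: |1|->2, |2|->4.5, |5|->7, |2|->4.5, |8|->8.5, |8|->8.5, |1|->2, |1|->2, |3|->6
Step 3: Attach original signs; sum ranks with positive sign and with negative sign.
W+ = 7 + 8.5 + 8.5 + 2 + 6 = 32
W- = 2 + 4.5 + 4.5 + 2 = 13
(Check: W+ + W- = 45 should equal n(n+1)/2 = 45.)
Step 4: Test statistic W = min(W+, W-) = 13.
Step 5: Ties in |d|, so use the tie-corrected normal approximation.
        E[W] = n(n+1)/4 = 9*10/4 = 22.5.
        Tie groups: |d|=1 (t=3), |d|=2 (t=2), |d|=8 (t=2); sum(t^3 - t) = 36.
        Var[W] = n(n+1)(2n+1)/24 - sum(t^3-t)/48 = 1710/24 - 36/48 = 70.5.
        z = (W - E[W]) / sqrt(Var[W]) = (13 - 22.5) / 8.3964 = -1.1314.
        Two-sided p = 2*Phi(z) = 0.257873.
Step 6: alpha = 0.05. fail to reject H0.

W+ = 32, W- = 13, W = min = 13, p = 0.257873, fail to reject H0.


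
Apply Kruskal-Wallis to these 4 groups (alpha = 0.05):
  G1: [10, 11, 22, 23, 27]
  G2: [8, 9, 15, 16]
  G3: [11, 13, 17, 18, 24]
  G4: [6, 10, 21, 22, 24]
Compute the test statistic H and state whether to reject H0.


Step 1: Combine all N = 19 observations and assign midranks.
sorted (value, group, rank): (6,G4,1), (8,G2,2), (9,G2,3), (10,G1,4.5), (10,G4,4.5), (11,G1,6.5), (11,G3,6.5), (13,G3,8), (15,G2,9), (16,G2,10), (17,G3,11), (18,G3,12), (21,G4,13), (22,G1,14.5), (22,G4,14.5), (23,G1,16), (24,G3,17.5), (24,G4,17.5), (27,G1,19)
Step 2: Sum ranks within each group.
R_1 = 60.5 (n_1 = 5)
R_2 = 24 (n_2 = 4)
R_3 = 55 (n_3 = 5)
R_4 = 50.5 (n_4 = 5)
Step 3: H = 12/(N(N+1)) * sum(R_i^2/n_i) - 3(N+1)
     = 12/(19*20) * (60.5^2/5 + 24^2/4 + 55^2/5 + 50.5^2/5) - 3*20
     = 0.031579 * 1991.1 - 60
     = 2.876842.
Step 4: Ties present; correction factor C = 1 - 24/(19^3 - 19) = 0.996491. Corrected H = 2.876842 / 0.996491 = 2.886972.
Step 5: Under H0, H ~ chi^2(3); p-value = 0.409382.
Step 6: alpha = 0.05. fail to reject H0.

H = 2.8870, df = 3, p = 0.409382, fail to reject H0.


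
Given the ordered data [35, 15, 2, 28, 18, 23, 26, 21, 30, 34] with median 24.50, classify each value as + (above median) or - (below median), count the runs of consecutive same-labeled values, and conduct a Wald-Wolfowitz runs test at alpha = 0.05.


Step 1: Compute median = 24.50; label A = above, B = below.
Labels in order: ABBABBABAA  (n_A = 5, n_B = 5)
Step 2: Count runs R = 7.
Step 3: Under H0 (random ordering), E[R] = 2*n_A*n_B/(n_A+n_B) + 1 = 2*5*5/10 + 1 = 6.0000.
        Var[R] = 2*n_A*n_B*(2*n_A*n_B - n_A - n_B) / ((n_A+n_B)^2 * (n_A+n_B-1)) = 2000/900 = 2.2222.
        SD[R] = 1.4907.
Step 4: Continuity-corrected z = (R - 0.5 - E[R]) / SD[R] = (7 - 0.5 - 6.0000) / 1.4907 = 0.3354.
Step 5: Two-sided p-value via normal approximation = 2*(1 - Phi(|z|)) = 0.737316.
Step 6: alpha = 0.05. fail to reject H0.

R = 7, z = 0.3354, p = 0.737316, fail to reject H0.


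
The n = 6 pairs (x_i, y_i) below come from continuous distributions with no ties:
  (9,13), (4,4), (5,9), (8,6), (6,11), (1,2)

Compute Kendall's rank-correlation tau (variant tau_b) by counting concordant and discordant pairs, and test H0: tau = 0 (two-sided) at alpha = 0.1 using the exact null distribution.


Step 1: Enumerate the 15 unordered pairs (i,j) with i<j and classify each by sign(x_j-x_i) * sign(y_j-y_i).
  (1,2):dx=-5,dy=-9->C; (1,3):dx=-4,dy=-4->C; (1,4):dx=-1,dy=-7->C; (1,5):dx=-3,dy=-2->C
  (1,6):dx=-8,dy=-11->C; (2,3):dx=+1,dy=+5->C; (2,4):dx=+4,dy=+2->C; (2,5):dx=+2,dy=+7->C
  (2,6):dx=-3,dy=-2->C; (3,4):dx=+3,dy=-3->D; (3,5):dx=+1,dy=+2->C; (3,6):dx=-4,dy=-7->C
  (4,5):dx=-2,dy=+5->D; (4,6):dx=-7,dy=-4->C; (5,6):dx=-5,dy=-9->C
Step 2: C = 13, D = 2, total pairs = 15.
Step 3: tau = (C - D)/(n(n-1)/2) = (13 - 2)/15 = 0.733333.
Step 4: Exact two-sided p-value (enumerate n! = 720 permutations of y under H0): p = 0.055556.
Step 5: alpha = 0.1. reject H0.

tau_b = 0.7333 (C=13, D=2), p = 0.055556, reject H0.


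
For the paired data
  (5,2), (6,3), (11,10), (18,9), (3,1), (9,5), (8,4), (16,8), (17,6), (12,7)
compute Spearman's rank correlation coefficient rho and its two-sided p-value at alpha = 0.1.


Step 1: Rank x and y separately (midranks; no ties here).
rank(x): 5->2, 6->3, 11->6, 18->10, 3->1, 9->5, 8->4, 16->8, 17->9, 12->7
rank(y): 2->2, 3->3, 10->10, 9->9, 1->1, 5->5, 4->4, 8->8, 6->6, 7->7
Step 2: d_i = R_x(i) - R_y(i); compute d_i^2.
  (2-2)^2=0, (3-3)^2=0, (6-10)^2=16, (10-9)^2=1, (1-1)^2=0, (5-5)^2=0, (4-4)^2=0, (8-8)^2=0, (9-6)^2=9, (7-7)^2=0
sum(d^2) = 26.
Step 3: rho = 1 - 6*26 / (10*(10^2 - 1)) = 1 - 156/990 = 0.842424.
Step 4: Under H0, t = rho * sqrt((n-2)/(1-rho^2)) = 4.4222 ~ t(8).
Step 5: Two-sided p-value from the t-distribution with 8 df = 0.002220.
Step 6: alpha = 0.1. reject H0.

rho = 0.8424, p = 0.002220, reject H0 at alpha = 0.1.


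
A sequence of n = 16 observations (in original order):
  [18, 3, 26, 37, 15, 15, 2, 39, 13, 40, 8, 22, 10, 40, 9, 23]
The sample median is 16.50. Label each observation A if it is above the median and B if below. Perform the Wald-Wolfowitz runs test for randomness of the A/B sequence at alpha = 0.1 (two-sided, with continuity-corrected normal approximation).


Step 1: Compute median = 16.50; label A = above, B = below.
Labels in order: ABAABBBABABABABA  (n_A = 8, n_B = 8)
Step 2: Count runs R = 13.
Step 3: Under H0 (random ordering), E[R] = 2*n_A*n_B/(n_A+n_B) + 1 = 2*8*8/16 + 1 = 9.0000.
        Var[R] = 2*n_A*n_B*(2*n_A*n_B - n_A - n_B) / ((n_A+n_B)^2 * (n_A+n_B-1)) = 14336/3840 = 3.7333.
        SD[R] = 1.9322.
Step 4: Continuity-corrected z = (R - 0.5 - E[R]) / SD[R] = (13 - 0.5 - 9.0000) / 1.9322 = 1.8114.
Step 5: Two-sided p-value via normal approximation = 2*(1 - Phi(|z|)) = 0.070076.
Step 6: alpha = 0.1. reject H0.

R = 13, z = 1.8114, p = 0.070076, reject H0.


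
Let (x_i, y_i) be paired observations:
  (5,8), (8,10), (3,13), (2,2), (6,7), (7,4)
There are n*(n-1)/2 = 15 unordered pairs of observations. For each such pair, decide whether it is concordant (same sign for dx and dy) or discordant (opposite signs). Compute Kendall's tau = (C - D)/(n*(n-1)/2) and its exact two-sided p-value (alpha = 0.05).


Step 1: Enumerate the 15 unordered pairs (i,j) with i<j and classify each by sign(x_j-x_i) * sign(y_j-y_i).
  (1,2):dx=+3,dy=+2->C; (1,3):dx=-2,dy=+5->D; (1,4):dx=-3,dy=-6->C; (1,5):dx=+1,dy=-1->D
  (1,6):dx=+2,dy=-4->D; (2,3):dx=-5,dy=+3->D; (2,4):dx=-6,dy=-8->C; (2,5):dx=-2,dy=-3->C
  (2,6):dx=-1,dy=-6->C; (3,4):dx=-1,dy=-11->C; (3,5):dx=+3,dy=-6->D; (3,6):dx=+4,dy=-9->D
  (4,5):dx=+4,dy=+5->C; (4,6):dx=+5,dy=+2->C; (5,6):dx=+1,dy=-3->D
Step 2: C = 8, D = 7, total pairs = 15.
Step 3: tau = (C - D)/(n(n-1)/2) = (8 - 7)/15 = 0.066667.
Step 4: Exact two-sided p-value (enumerate n! = 720 permutations of y under H0): p = 1.000000.
Step 5: alpha = 0.05. fail to reject H0.

tau_b = 0.0667 (C=8, D=7), p = 1.000000, fail to reject H0.


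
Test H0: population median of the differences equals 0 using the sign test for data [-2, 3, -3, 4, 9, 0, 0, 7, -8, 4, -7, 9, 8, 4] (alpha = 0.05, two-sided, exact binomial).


Step 1: Discard zero differences. Original n = 14; n_eff = number of nonzero differences = 12.
Nonzero differences (with sign): -2, +3, -3, +4, +9, +7, -8, +4, -7, +9, +8, +4
Step 2: Count signs: positive = 8, negative = 4.
Step 3: Under H0: P(positive) = 0.5, so the number of positives S ~ Bin(12, 0.5).
Step 4: Two-sided exact p-value = sum of Bin(12,0.5) probabilities at or below the observed probability = 0.387695.
Step 5: alpha = 0.05. fail to reject H0.

n_eff = 12, pos = 8, neg = 4, p = 0.387695, fail to reject H0.


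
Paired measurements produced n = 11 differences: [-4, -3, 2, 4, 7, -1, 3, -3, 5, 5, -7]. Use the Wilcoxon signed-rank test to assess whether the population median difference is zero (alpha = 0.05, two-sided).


Step 1: Drop any zero differences (none here) and take |d_i|.
|d| = [4, 3, 2, 4, 7, 1, 3, 3, 5, 5, 7]
Step 2: Midrank |d_i| (ties get averaged ranks).
ranks: |4|->6.5, |3|->4, |2|->2, |4|->6.5, |7|->10.5, |1|->1, |3|->4, |3|->4, |5|->8.5, |5|->8.5, |7|->10.5
Step 3: Attach original signs; sum ranks with positive sign and with negative sign.
W+ = 2 + 6.5 + 10.5 + 4 + 8.5 + 8.5 = 40
W- = 6.5 + 4 + 1 + 4 + 10.5 = 26
(Check: W+ + W- = 66 should equal n(n+1)/2 = 66.)
Step 4: Test statistic W = min(W+, W-) = 26.
Step 5: Ties in |d|, so use the tie-corrected normal approximation.
        E[W] = n(n+1)/4 = 11*12/4 = 33.
        Tie groups: |d|=3 (t=3), |d|=4 (t=2), |d|=5 (t=2), |d|=7 (t=2); sum(t^3 - t) = 42.
        Var[W] = n(n+1)(2n+1)/24 - sum(t^3-t)/48 = 3036/24 - 42/48 = 125.625.
        z = (W - E[W]) / sqrt(Var[W]) = (26 - 33) / 11.2083 = -0.6245.
        Two-sided p = 2*Phi(z) = 0.532273.
Step 6: alpha = 0.05. fail to reject H0.

W+ = 40, W- = 26, W = min = 26, p = 0.532273, fail to reject H0.


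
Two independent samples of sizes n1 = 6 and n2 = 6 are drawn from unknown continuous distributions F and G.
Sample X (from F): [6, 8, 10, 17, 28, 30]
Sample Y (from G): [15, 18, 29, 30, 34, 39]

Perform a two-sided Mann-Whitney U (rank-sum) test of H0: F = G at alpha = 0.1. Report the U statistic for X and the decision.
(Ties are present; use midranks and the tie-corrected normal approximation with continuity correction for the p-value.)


Step 1: Combine and sort all 12 observations; assign midranks.
sorted (value, group): (6,X), (8,X), (10,X), (15,Y), (17,X), (18,Y), (28,X), (29,Y), (30,X), (30,Y), (34,Y), (39,Y)
ranks: 6->1, 8->2, 10->3, 15->4, 17->5, 18->6, 28->7, 29->8, 30->9.5, 30->9.5, 34->11, 39->12
Step 2: Rank sum for X: R1 = 1 + 2 + 3 + 5 + 7 + 9.5 = 27.5.
Step 3: U_X = R1 - n1(n1+1)/2 = 27.5 - 6*7/2 = 27.5 - 21 = 6.5.
       U_Y = n1*n2 - U_X = 36 - 6.5 = 29.5.
Step 4: Ties are present, so use the tie-corrected normal approximation (with continuity correction) for the p-value.
Step 5: p-value = 0.077648; compare to alpha = 0.1. reject H0.

U_X = 6.5, p = 0.077648, reject H0 at alpha = 0.1.


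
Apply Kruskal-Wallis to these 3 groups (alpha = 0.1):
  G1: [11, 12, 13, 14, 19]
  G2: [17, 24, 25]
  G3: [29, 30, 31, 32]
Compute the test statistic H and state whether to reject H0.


Step 1: Combine all N = 12 observations and assign midranks.
sorted (value, group, rank): (11,G1,1), (12,G1,2), (13,G1,3), (14,G1,4), (17,G2,5), (19,G1,6), (24,G2,7), (25,G2,8), (29,G3,9), (30,G3,10), (31,G3,11), (32,G3,12)
Step 2: Sum ranks within each group.
R_1 = 16 (n_1 = 5)
R_2 = 20 (n_2 = 3)
R_3 = 42 (n_3 = 4)
Step 3: H = 12/(N(N+1)) * sum(R_i^2/n_i) - 3(N+1)
     = 12/(12*13) * (16^2/5 + 20^2/3 + 42^2/4) - 3*13
     = 0.076923 * 625.533 - 39
     = 9.117949.
Step 4: No ties, so H is used without correction.
Step 5: Under H0, H ~ chi^2(2); p-value = 0.010473.
Step 6: alpha = 0.1. reject H0.

H = 9.1179, df = 2, p = 0.010473, reject H0.


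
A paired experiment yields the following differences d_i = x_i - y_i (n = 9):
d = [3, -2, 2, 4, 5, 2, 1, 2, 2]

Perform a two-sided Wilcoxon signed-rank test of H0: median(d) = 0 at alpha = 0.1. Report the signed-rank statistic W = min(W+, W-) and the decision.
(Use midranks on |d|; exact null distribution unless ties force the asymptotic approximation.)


Step 1: Drop any zero differences (none here) and take |d_i|.
|d| = [3, 2, 2, 4, 5, 2, 1, 2, 2]
Step 2: Midrank |d_i| (ties get averaged ranks).
ranks: |3|->7, |2|->4, |2|->4, |4|->8, |5|->9, |2|->4, |1|->1, |2|->4, |2|->4
Step 3: Attach original signs; sum ranks with positive sign and with negative sign.
W+ = 7 + 4 + 8 + 9 + 4 + 1 + 4 + 4 = 41
W- = 4 = 4
(Check: W+ + W- = 45 should equal n(n+1)/2 = 45.)
Step 4: Test statistic W = min(W+, W-) = 4.
Step 5: Ties in |d|, so use the tie-corrected normal approximation.
        E[W] = n(n+1)/4 = 9*10/4 = 22.5.
        Tie groups: |d|=2 (t=5); sum(t^3 - t) = 120.
        Var[W] = n(n+1)(2n+1)/24 - sum(t^3-t)/48 = 1710/24 - 120/48 = 68.75.
        z = (W - E[W]) / sqrt(Var[W]) = (4 - 22.5) / 8.2916 = -2.2312.
        Two-sided p = 2*Phi(z) = 0.025669.
Step 6: alpha = 0.1. reject H0.

W+ = 41, W- = 4, W = min = 4, p = 0.025669, reject H0.


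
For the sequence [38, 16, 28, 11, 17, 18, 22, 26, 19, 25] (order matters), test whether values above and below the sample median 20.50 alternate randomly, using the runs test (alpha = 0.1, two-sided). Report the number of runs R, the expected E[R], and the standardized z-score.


Step 1: Compute median = 20.50; label A = above, B = below.
Labels in order: ABABBBAABA  (n_A = 5, n_B = 5)
Step 2: Count runs R = 7.
Step 3: Under H0 (random ordering), E[R] = 2*n_A*n_B/(n_A+n_B) + 1 = 2*5*5/10 + 1 = 6.0000.
        Var[R] = 2*n_A*n_B*(2*n_A*n_B - n_A - n_B) / ((n_A+n_B)^2 * (n_A+n_B-1)) = 2000/900 = 2.2222.
        SD[R] = 1.4907.
Step 4: Continuity-corrected z = (R - 0.5 - E[R]) / SD[R] = (7 - 0.5 - 6.0000) / 1.4907 = 0.3354.
Step 5: Two-sided p-value via normal approximation = 2*(1 - Phi(|z|)) = 0.737316.
Step 6: alpha = 0.1. fail to reject H0.

R = 7, z = 0.3354, p = 0.737316, fail to reject H0.


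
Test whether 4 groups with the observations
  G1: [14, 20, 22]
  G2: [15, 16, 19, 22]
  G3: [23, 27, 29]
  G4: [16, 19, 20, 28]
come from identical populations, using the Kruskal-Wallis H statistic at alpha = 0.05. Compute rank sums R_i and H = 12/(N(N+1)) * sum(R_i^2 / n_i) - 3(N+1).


Step 1: Combine all N = 14 observations and assign midranks.
sorted (value, group, rank): (14,G1,1), (15,G2,2), (16,G2,3.5), (16,G4,3.5), (19,G2,5.5), (19,G4,5.5), (20,G1,7.5), (20,G4,7.5), (22,G1,9.5), (22,G2,9.5), (23,G3,11), (27,G3,12), (28,G4,13), (29,G3,14)
Step 2: Sum ranks within each group.
R_1 = 18 (n_1 = 3)
R_2 = 20.5 (n_2 = 4)
R_3 = 37 (n_3 = 3)
R_4 = 29.5 (n_4 = 4)
Step 3: H = 12/(N(N+1)) * sum(R_i^2/n_i) - 3(N+1)
     = 12/(14*15) * (18^2/3 + 20.5^2/4 + 37^2/3 + 29.5^2/4) - 3*15
     = 0.057143 * 886.958 - 45
     = 5.683333.
Step 4: Ties present; correction factor C = 1 - 24/(14^3 - 14) = 0.991209. Corrected H = 5.683333 / 0.991209 = 5.733740.
Step 5: Under H0, H ~ chi^2(3); p-value = 0.125308.
Step 6: alpha = 0.05. fail to reject H0.

H = 5.7337, df = 3, p = 0.125308, fail to reject H0.


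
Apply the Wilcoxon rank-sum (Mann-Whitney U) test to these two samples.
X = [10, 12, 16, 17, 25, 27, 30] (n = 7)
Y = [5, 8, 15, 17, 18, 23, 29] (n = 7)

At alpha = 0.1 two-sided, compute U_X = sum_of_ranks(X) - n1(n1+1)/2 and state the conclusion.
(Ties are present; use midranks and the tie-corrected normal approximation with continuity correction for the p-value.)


Step 1: Combine and sort all 14 observations; assign midranks.
sorted (value, group): (5,Y), (8,Y), (10,X), (12,X), (15,Y), (16,X), (17,X), (17,Y), (18,Y), (23,Y), (25,X), (27,X), (29,Y), (30,X)
ranks: 5->1, 8->2, 10->3, 12->4, 15->5, 16->6, 17->7.5, 17->7.5, 18->9, 23->10, 25->11, 27->12, 29->13, 30->14
Step 2: Rank sum for X: R1 = 3 + 4 + 6 + 7.5 + 11 + 12 + 14 = 57.5.
Step 3: U_X = R1 - n1(n1+1)/2 = 57.5 - 7*8/2 = 57.5 - 28 = 29.5.
       U_Y = n1*n2 - U_X = 49 - 29.5 = 19.5.
Step 4: Ties are present, so use the tie-corrected normal approximation (with continuity correction) for the p-value.
Step 5: p-value = 0.564871; compare to alpha = 0.1. fail to reject H0.

U_X = 29.5, p = 0.564871, fail to reject H0 at alpha = 0.1.


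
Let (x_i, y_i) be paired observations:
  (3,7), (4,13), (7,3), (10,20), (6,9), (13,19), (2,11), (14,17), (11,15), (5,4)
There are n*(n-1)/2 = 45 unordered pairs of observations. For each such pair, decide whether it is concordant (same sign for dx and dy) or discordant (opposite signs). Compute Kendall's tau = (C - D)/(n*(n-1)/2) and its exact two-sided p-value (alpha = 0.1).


Step 1: Enumerate the 45 unordered pairs (i,j) with i<j and classify each by sign(x_j-x_i) * sign(y_j-y_i).
  (1,2):dx=+1,dy=+6->C; (1,3):dx=+4,dy=-4->D; (1,4):dx=+7,dy=+13->C; (1,5):dx=+3,dy=+2->C
  (1,6):dx=+10,dy=+12->C; (1,7):dx=-1,dy=+4->D; (1,8):dx=+11,dy=+10->C; (1,9):dx=+8,dy=+8->C
  (1,10):dx=+2,dy=-3->D; (2,3):dx=+3,dy=-10->D; (2,4):dx=+6,dy=+7->C; (2,5):dx=+2,dy=-4->D
  (2,6):dx=+9,dy=+6->C; (2,7):dx=-2,dy=-2->C; (2,8):dx=+10,dy=+4->C; (2,9):dx=+7,dy=+2->C
  (2,10):dx=+1,dy=-9->D; (3,4):dx=+3,dy=+17->C; (3,5):dx=-1,dy=+6->D; (3,6):dx=+6,dy=+16->C
  (3,7):dx=-5,dy=+8->D; (3,8):dx=+7,dy=+14->C; (3,9):dx=+4,dy=+12->C; (3,10):dx=-2,dy=+1->D
  (4,5):dx=-4,dy=-11->C; (4,6):dx=+3,dy=-1->D; (4,7):dx=-8,dy=-9->C; (4,8):dx=+4,dy=-3->D
  (4,9):dx=+1,dy=-5->D; (4,10):dx=-5,dy=-16->C; (5,6):dx=+7,dy=+10->C; (5,7):dx=-4,dy=+2->D
  (5,8):dx=+8,dy=+8->C; (5,9):dx=+5,dy=+6->C; (5,10):dx=-1,dy=-5->C; (6,7):dx=-11,dy=-8->C
  (6,8):dx=+1,dy=-2->D; (6,9):dx=-2,dy=-4->C; (6,10):dx=-8,dy=-15->C; (7,8):dx=+12,dy=+6->C
  (7,9):dx=+9,dy=+4->C; (7,10):dx=+3,dy=-7->D; (8,9):dx=-3,dy=-2->C; (8,10):dx=-9,dy=-13->C
  (9,10):dx=-6,dy=-11->C
Step 2: C = 30, D = 15, total pairs = 45.
Step 3: tau = (C - D)/(n(n-1)/2) = (30 - 15)/45 = 0.333333.
Step 4: Exact two-sided p-value (enumerate n! = 3628800 permutations of y under H0): p = 0.216373.
Step 5: alpha = 0.1. fail to reject H0.

tau_b = 0.3333 (C=30, D=15), p = 0.216373, fail to reject H0.


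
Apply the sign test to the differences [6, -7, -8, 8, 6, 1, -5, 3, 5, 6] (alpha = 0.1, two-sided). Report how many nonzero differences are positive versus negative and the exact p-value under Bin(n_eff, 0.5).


Step 1: Discard zero differences. Original n = 10; n_eff = number of nonzero differences = 10.
Nonzero differences (with sign): +6, -7, -8, +8, +6, +1, -5, +3, +5, +6
Step 2: Count signs: positive = 7, negative = 3.
Step 3: Under H0: P(positive) = 0.5, so the number of positives S ~ Bin(10, 0.5).
Step 4: Two-sided exact p-value = sum of Bin(10,0.5) probabilities at or below the observed probability = 0.343750.
Step 5: alpha = 0.1. fail to reject H0.

n_eff = 10, pos = 7, neg = 3, p = 0.343750, fail to reject H0.


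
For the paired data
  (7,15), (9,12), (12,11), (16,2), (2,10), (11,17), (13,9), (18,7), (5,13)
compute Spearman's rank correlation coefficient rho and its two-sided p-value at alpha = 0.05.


Step 1: Rank x and y separately (midranks; no ties here).
rank(x): 7->3, 9->4, 12->6, 16->8, 2->1, 11->5, 13->7, 18->9, 5->2
rank(y): 15->8, 12->6, 11->5, 2->1, 10->4, 17->9, 9->3, 7->2, 13->7
Step 2: d_i = R_x(i) - R_y(i); compute d_i^2.
  (3-8)^2=25, (4-6)^2=4, (6-5)^2=1, (8-1)^2=49, (1-4)^2=9, (5-9)^2=16, (7-3)^2=16, (9-2)^2=49, (2-7)^2=25
sum(d^2) = 194.
Step 3: rho = 1 - 6*194 / (9*(9^2 - 1)) = 1 - 1164/720 = -0.616667.
Step 4: Under H0, t = rho * sqrt((n-2)/(1-rho^2)) = -2.0725 ~ t(7).
Step 5: Two-sided p-value from the t-distribution with 7 df = 0.076929.
Step 6: alpha = 0.05. fail to reject H0.

rho = -0.6167, p = 0.076929, fail to reject H0 at alpha = 0.05.


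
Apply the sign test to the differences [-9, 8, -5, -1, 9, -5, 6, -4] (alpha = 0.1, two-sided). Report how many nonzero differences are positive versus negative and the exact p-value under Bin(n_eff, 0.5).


Step 1: Discard zero differences. Original n = 8; n_eff = number of nonzero differences = 8.
Nonzero differences (with sign): -9, +8, -5, -1, +9, -5, +6, -4
Step 2: Count signs: positive = 3, negative = 5.
Step 3: Under H0: P(positive) = 0.5, so the number of positives S ~ Bin(8, 0.5).
Step 4: Two-sided exact p-value = sum of Bin(8,0.5) probabilities at or below the observed probability = 0.726562.
Step 5: alpha = 0.1. fail to reject H0.

n_eff = 8, pos = 3, neg = 5, p = 0.726562, fail to reject H0.


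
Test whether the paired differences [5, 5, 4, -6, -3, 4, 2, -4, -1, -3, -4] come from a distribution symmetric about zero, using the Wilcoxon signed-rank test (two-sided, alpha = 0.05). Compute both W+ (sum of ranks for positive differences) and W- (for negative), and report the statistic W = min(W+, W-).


Step 1: Drop any zero differences (none here) and take |d_i|.
|d| = [5, 5, 4, 6, 3, 4, 2, 4, 1, 3, 4]
Step 2: Midrank |d_i| (ties get averaged ranks).
ranks: |5|->9.5, |5|->9.5, |4|->6.5, |6|->11, |3|->3.5, |4|->6.5, |2|->2, |4|->6.5, |1|->1, |3|->3.5, |4|->6.5
Step 3: Attach original signs; sum ranks with positive sign and with negative sign.
W+ = 9.5 + 9.5 + 6.5 + 6.5 + 2 = 34
W- = 11 + 3.5 + 6.5 + 1 + 3.5 + 6.5 = 32
(Check: W+ + W- = 66 should equal n(n+1)/2 = 66.)
Step 4: Test statistic W = min(W+, W-) = 32.
Step 5: Ties in |d|, so use the tie-corrected normal approximation.
        E[W] = n(n+1)/4 = 11*12/4 = 33.
        Tie groups: |d|=3 (t=2), |d|=4 (t=4), |d|=5 (t=2); sum(t^3 - t) = 72.
        Var[W] = n(n+1)(2n+1)/24 - sum(t^3-t)/48 = 3036/24 - 72/48 = 125.
        z = (W - E[W]) / sqrt(Var[W]) = (32 - 33) / 11.1803 = -0.0894.
        Two-sided p = 2*Phi(z) = 0.928730.
Step 6: alpha = 0.05. fail to reject H0.

W+ = 34, W- = 32, W = min = 32, p = 0.928730, fail to reject H0.


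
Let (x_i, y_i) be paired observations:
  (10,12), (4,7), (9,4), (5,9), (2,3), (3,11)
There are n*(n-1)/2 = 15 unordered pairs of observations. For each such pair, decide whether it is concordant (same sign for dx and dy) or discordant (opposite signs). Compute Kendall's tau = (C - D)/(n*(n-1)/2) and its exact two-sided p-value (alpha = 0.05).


Step 1: Enumerate the 15 unordered pairs (i,j) with i<j and classify each by sign(x_j-x_i) * sign(y_j-y_i).
  (1,2):dx=-6,dy=-5->C; (1,3):dx=-1,dy=-8->C; (1,4):dx=-5,dy=-3->C; (1,5):dx=-8,dy=-9->C
  (1,6):dx=-7,dy=-1->C; (2,3):dx=+5,dy=-3->D; (2,4):dx=+1,dy=+2->C; (2,5):dx=-2,dy=-4->C
  (2,6):dx=-1,dy=+4->D; (3,4):dx=-4,dy=+5->D; (3,5):dx=-7,dy=-1->C; (3,6):dx=-6,dy=+7->D
  (4,5):dx=-3,dy=-6->C; (4,6):dx=-2,dy=+2->D; (5,6):dx=+1,dy=+8->C
Step 2: C = 10, D = 5, total pairs = 15.
Step 3: tau = (C - D)/(n(n-1)/2) = (10 - 5)/15 = 0.333333.
Step 4: Exact two-sided p-value (enumerate n! = 720 permutations of y under H0): p = 0.469444.
Step 5: alpha = 0.05. fail to reject H0.

tau_b = 0.3333 (C=10, D=5), p = 0.469444, fail to reject H0.


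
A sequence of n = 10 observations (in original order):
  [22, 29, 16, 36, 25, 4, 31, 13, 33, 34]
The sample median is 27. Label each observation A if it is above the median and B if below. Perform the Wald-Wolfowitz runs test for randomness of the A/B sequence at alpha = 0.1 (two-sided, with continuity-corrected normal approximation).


Step 1: Compute median = 27; label A = above, B = below.
Labels in order: BABABBABAA  (n_A = 5, n_B = 5)
Step 2: Count runs R = 8.
Step 3: Under H0 (random ordering), E[R] = 2*n_A*n_B/(n_A+n_B) + 1 = 2*5*5/10 + 1 = 6.0000.
        Var[R] = 2*n_A*n_B*(2*n_A*n_B - n_A - n_B) / ((n_A+n_B)^2 * (n_A+n_B-1)) = 2000/900 = 2.2222.
        SD[R] = 1.4907.
Step 4: Continuity-corrected z = (R - 0.5 - E[R]) / SD[R] = (8 - 0.5 - 6.0000) / 1.4907 = 1.0062.
Step 5: Two-sided p-value via normal approximation = 2*(1 - Phi(|z|)) = 0.314305.
Step 6: alpha = 0.1. fail to reject H0.

R = 8, z = 1.0062, p = 0.314305, fail to reject H0.


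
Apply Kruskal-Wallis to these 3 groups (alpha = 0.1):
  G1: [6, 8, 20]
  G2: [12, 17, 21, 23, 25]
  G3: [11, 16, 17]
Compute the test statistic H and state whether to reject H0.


Step 1: Combine all N = 11 observations and assign midranks.
sorted (value, group, rank): (6,G1,1), (8,G1,2), (11,G3,3), (12,G2,4), (16,G3,5), (17,G2,6.5), (17,G3,6.5), (20,G1,8), (21,G2,9), (23,G2,10), (25,G2,11)
Step 2: Sum ranks within each group.
R_1 = 11 (n_1 = 3)
R_2 = 40.5 (n_2 = 5)
R_3 = 14.5 (n_3 = 3)
Step 3: H = 12/(N(N+1)) * sum(R_i^2/n_i) - 3(N+1)
     = 12/(11*12) * (11^2/3 + 40.5^2/5 + 14.5^2/3) - 3*12
     = 0.090909 * 438.467 - 36
     = 3.860606.
Step 4: Ties present; correction factor C = 1 - 6/(11^3 - 11) = 0.995455. Corrected H = 3.860606 / 0.995455 = 3.878234.
Step 5: Under H0, H ~ chi^2(2); p-value = 0.143831.
Step 6: alpha = 0.1. fail to reject H0.

H = 3.8782, df = 2, p = 0.143831, fail to reject H0.


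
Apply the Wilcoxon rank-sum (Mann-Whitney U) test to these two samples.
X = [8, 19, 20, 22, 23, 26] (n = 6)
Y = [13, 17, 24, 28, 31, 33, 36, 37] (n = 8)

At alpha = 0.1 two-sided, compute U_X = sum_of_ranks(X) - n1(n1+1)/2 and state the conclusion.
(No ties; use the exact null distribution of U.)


Step 1: Combine and sort all 14 observations; assign midranks.
sorted (value, group): (8,X), (13,Y), (17,Y), (19,X), (20,X), (22,X), (23,X), (24,Y), (26,X), (28,Y), (31,Y), (33,Y), (36,Y), (37,Y)
ranks: 8->1, 13->2, 17->3, 19->4, 20->5, 22->6, 23->7, 24->8, 26->9, 28->10, 31->11, 33->12, 36->13, 37->14
Step 2: Rank sum for X: R1 = 1 + 4 + 5 + 6 + 7 + 9 = 32.
Step 3: U_X = R1 - n1(n1+1)/2 = 32 - 6*7/2 = 32 - 21 = 11.
       U_Y = n1*n2 - U_X = 48 - 11 = 37.
Step 4: No ties, so the exact null distribution of U (based on enumerating the C(14,6) = 3003 equally likely rank assignments) gives the two-sided p-value.
Step 5: p-value = 0.107892; compare to alpha = 0.1. fail to reject H0.

U_X = 11, p = 0.107892, fail to reject H0 at alpha = 0.1.


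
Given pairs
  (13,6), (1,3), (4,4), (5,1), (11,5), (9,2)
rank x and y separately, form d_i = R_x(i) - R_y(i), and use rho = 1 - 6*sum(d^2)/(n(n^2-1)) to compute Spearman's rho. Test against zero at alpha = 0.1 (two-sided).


Step 1: Rank x and y separately (midranks; no ties here).
rank(x): 13->6, 1->1, 4->2, 5->3, 11->5, 9->4
rank(y): 6->6, 3->3, 4->4, 1->1, 5->5, 2->2
Step 2: d_i = R_x(i) - R_y(i); compute d_i^2.
  (6-6)^2=0, (1-3)^2=4, (2-4)^2=4, (3-1)^2=4, (5-5)^2=0, (4-2)^2=4
sum(d^2) = 16.
Step 3: rho = 1 - 6*16 / (6*(6^2 - 1)) = 1 - 96/210 = 0.542857.
Step 4: Under H0, t = rho * sqrt((n-2)/(1-rho^2)) = 1.2928 ~ t(4).
Step 5: Two-sided p-value from the t-distribution with 4 df = 0.265703.
Step 6: alpha = 0.1. fail to reject H0.

rho = 0.5429, p = 0.265703, fail to reject H0 at alpha = 0.1.


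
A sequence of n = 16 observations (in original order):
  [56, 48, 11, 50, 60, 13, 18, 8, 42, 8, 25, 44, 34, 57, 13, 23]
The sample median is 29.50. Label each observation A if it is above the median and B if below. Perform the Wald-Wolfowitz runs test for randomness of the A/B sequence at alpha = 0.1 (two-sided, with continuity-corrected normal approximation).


Step 1: Compute median = 29.50; label A = above, B = below.
Labels in order: AABAABBBABBAAABB  (n_A = 8, n_B = 8)
Step 2: Count runs R = 8.
Step 3: Under H0 (random ordering), E[R] = 2*n_A*n_B/(n_A+n_B) + 1 = 2*8*8/16 + 1 = 9.0000.
        Var[R] = 2*n_A*n_B*(2*n_A*n_B - n_A - n_B) / ((n_A+n_B)^2 * (n_A+n_B-1)) = 14336/3840 = 3.7333.
        SD[R] = 1.9322.
Step 4: Continuity-corrected z = (R + 0.5 - E[R]) / SD[R] = (8 + 0.5 - 9.0000) / 1.9322 = -0.2588.
Step 5: Two-sided p-value via normal approximation = 2*(1 - Phi(|z|)) = 0.795809.
Step 6: alpha = 0.1. fail to reject H0.

R = 8, z = -0.2588, p = 0.795809, fail to reject H0.
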